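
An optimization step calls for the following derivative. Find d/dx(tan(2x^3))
Chain rule: d/dx[tan(u)] = sec²(u)·u' where u = 2x^3
u' = 6x^2

Answer: 6x^2·sec²(2x^3)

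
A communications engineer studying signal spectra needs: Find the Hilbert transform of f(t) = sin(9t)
The Hilbert transform shifts each frequency component by -pi/2.
H{sin(wt)} = -cos(wt)
With w = 9: H{sin(9t)} = -cos(9t)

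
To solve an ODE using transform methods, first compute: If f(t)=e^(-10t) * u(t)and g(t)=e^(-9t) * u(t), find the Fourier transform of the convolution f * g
By the convolution theorem: F{f * g}=F(omega) * G(omega)
F(omega)=1/(10 + j * omega), G(omega)=1/(9 + j * omega)
F{f * g}=1/((10 + j * omega)(9 + j * omega))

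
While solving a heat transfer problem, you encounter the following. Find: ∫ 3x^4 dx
Using power rule: ∫ 3x^4 dx=3/5 x^5+C=(3/5)x^5+C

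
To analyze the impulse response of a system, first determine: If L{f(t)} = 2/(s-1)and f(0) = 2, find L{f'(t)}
L{f'(t)} = s·F(s) - f(0) = 2s/(s-1) - 2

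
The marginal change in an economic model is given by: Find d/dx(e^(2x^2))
Chain rule: d/dx[e^u] = e^u · u' where u = 2x^2
u' = 4x

Answer: 4x·e^(2x^2)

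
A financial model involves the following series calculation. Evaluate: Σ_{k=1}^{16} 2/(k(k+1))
Partial fractions: 2/(k(k + 1))=2/k - 2/(k + 1)
Telescoping sum: 2(1 - 1/17)=2·16/17

Answer: 32/17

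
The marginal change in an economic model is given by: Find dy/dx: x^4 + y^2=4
Differentiate: 4x^3 + 2y·(dy/dx)=0
dy/dx=-4x^3/(2y)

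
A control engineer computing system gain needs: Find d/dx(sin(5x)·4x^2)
Product rule: (fg)' = f'g + fg'
f = sin(5x), f' = 5·cos(5x)
g = 4x^2, g' = 8x

Answer: 20·cos(5x)·x^2 + 8·sin(5x)·x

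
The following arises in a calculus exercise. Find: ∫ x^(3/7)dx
Power rule: ∫ x^(3/7) dx=x^(10/7)/(10/7)+C

Answer: (7/10)·x^(10/7)+C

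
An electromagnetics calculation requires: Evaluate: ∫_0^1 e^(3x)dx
Antiderivative: (1/3)e^(3x)
Evaluate: (1/3)(e^3 - 1)

Answer: (e^3 - 1)/3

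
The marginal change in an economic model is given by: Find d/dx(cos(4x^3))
Chain rule: d/dx[cos(u)]=-sin(u)·u' where u=4x^3
u'=12x^2

Answer: -12x^2·sin(4x^3)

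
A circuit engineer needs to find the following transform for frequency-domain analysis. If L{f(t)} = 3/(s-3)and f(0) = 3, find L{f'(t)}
L{f'(t)} = s·F(s) - f(0) = 3s/(s-3)-3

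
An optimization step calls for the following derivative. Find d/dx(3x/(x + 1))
Quotient rule: (f/g)'=(f'g - fg')/g²
f=3x, f'=3
g=x+1, g'=1

Answer: (3·(x+1)-3x)/(x+1)²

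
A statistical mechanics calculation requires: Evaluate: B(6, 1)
B(x,y) = Γ(x)Γ(y)/Γ(x + y) = (x-1)!(y-1)!/(x + y-1)!
B(6,1) = 5!·0!/6! = 1/6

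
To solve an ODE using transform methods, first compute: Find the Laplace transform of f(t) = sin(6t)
L{sin(wt)} = w/(s² + w²)
L{sin(6t)} = 6/(s² + 36)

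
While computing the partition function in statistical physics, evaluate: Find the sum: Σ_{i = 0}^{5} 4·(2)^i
Geometric series: S=a(1 - r^n)/(1 - r)
a=4, r=2, n=6
S=4(1-64)/-1=252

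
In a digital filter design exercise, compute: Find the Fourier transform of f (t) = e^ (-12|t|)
Using the standard pair: F{e^(-a|t|)} = 2a/(a^2+omega^2)
With a = 12: F(omega) = 24/(144+omega^2)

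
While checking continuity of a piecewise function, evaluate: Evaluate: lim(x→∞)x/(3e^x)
Apply L'Hôpital 1 times (∞/∞ each time):
Eventually get 1!/(3e^x) → 0

Answer: 0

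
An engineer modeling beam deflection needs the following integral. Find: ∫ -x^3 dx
Using power rule: ∫ -x^3 dx = -1/4 x^4+C = (-1/4)x^4+C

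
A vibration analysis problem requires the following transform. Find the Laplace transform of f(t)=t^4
L{t^n} = n!/s^(n + 1)
L{t^4} = 4!/s^5 = 24/s^5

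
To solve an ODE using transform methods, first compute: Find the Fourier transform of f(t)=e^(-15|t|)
Using the standard pair: F{e^(-a|t|)} = 2a/(a^2 + omega^2)
With a = 15: F(omega) = 30/(225 + omega^2)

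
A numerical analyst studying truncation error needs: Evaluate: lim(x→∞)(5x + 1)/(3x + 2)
Divide numerator and denominator by x:
lim (5+1/x)/(3+2/x) = 5/3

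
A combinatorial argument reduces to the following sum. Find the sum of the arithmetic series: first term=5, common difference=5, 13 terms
Last term: a_n = 5 + (13 - 1)·5 = 65
Sum = n(a_1 + a_n)/2 = 13(5 + 65)/2 = 455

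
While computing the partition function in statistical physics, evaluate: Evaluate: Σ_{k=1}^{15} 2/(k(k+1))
Partial fractions: 2/(k(k+1)) = 2/k - 2/(k+1)
Telescoping sum: 2(1-1/16) = 2·15/16

Answer: 15/8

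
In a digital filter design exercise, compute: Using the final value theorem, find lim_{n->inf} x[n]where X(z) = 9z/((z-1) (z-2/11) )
Final value theorem: lim x[n]=lim_{z->1} (z-1)*X(z)
(z-1)*X(z)=9z/(z-2/11)
As z->1: 9/(1-2/11)=9/(9/11)=11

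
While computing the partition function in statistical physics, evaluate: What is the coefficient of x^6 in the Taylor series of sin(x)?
sin(x) has only odd powers. Coefficient of x^6 = 0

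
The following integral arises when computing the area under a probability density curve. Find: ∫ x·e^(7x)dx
Integration by parts: u = x, dv = e^(7x) dx
du = dx, v = e^(7x)/7
= x·e^(7x)/7 - ∫ e^(7x)/7 dx
= x·e^(7x)/7 - e^(7x)/49 + C

Answer: e^(7x)(x/7 - 1/49) + C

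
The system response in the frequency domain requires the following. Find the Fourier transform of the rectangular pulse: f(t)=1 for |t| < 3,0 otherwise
F(omega) = integral from -3 to 3 of e^(-j * omega * t) dt
= 2 * sin(3 * omega)/omega = 6 * sinc(3 * omega/pi)

Answer: 2 * sin(3 * omega)/omega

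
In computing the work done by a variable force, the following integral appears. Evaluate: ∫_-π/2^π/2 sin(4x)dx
Antiderivative: -cos(4x)/4
Evaluate at bounds: [-cos(4·π/2)/4] - [-cos(4·-π/2)/4]
=(-(1) + (1))/4=0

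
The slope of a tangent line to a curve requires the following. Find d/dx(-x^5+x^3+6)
Power rule: d/dx(ax^n) = n·a·x^(n-1)
Term by term: -5·x^4+3·x^2

Answer: -5x^4+3x^2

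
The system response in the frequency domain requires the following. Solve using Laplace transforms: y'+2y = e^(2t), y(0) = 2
Take L: sY - 2+2Y = 1/(s-2)
Y(s+2) = 1/(s-2)+2
Y = 1/((s-2)(s+2))+2/(s+2)
Partial fractions: 1/((s-2)(s+2)) = (1/4)/(s-2) - (1/4)/(s+2)
So Y = (1/4)/(s-2)+(7/4)/(s+2)
Inverse Laplace transform (L^(-1){1/(s-2)} = e^(2t), L^(-1){1/(s+2)} = e^(-2t)):

Answer: y(t) = (1/4)·e^(2t)+(7/4)·e^(-2t)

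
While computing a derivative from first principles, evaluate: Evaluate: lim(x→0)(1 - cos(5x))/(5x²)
Using 1-cos(u) ≈ u²/2 for small u:
(1-cos(5x)) ≈ (5x)²/2=25x²/2
So limit=25/(2·5)=5/2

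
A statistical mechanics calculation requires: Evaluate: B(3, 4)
B(x,y)=Γ(x)Γ(y)/Γ(x+y)=(x-1)!(y-1)!/(x+y-1)!
B(3,4)=2!·3!/6!=1/60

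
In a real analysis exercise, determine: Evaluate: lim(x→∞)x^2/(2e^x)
Apply L'Hôpital 2 times (∞/∞ each time):
Eventually get 2!/(2e^x) → 0

Answer: 0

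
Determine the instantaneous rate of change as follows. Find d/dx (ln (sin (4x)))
Chain rule: d/dx[ln(u)] = u'/u where u = sin(4x)
u' = 4cos(4x)

Answer: (4cos(4x))/(sin(4x))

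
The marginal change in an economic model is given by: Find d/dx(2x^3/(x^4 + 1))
Quotient rule: (f/g)'=(f'g - fg')/g²
f=2x^3, f'=6x^2
g=x^4+1, g'=4x^3

Answer: (6x^2·(x^4+1)-8x^6)/(x^4+1)²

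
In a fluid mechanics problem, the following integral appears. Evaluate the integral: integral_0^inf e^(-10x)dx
integral_0^inf e^(-10x) dx = [-1/10*e^(-10x)]_0^inf
= 0 - (-1/10) = 1/10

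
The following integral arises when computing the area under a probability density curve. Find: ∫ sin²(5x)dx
Using identity sin²(u) = (1 - cos(2u))/2:
∫ (1 - cos(10x))/2 dx = x/2 - sin(10x)/20+C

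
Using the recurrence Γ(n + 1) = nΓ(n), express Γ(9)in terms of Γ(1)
Γ(9)=8Γ(8)=8·7Γ(7)=...=8!·Γ(1)=40320·Γ(1)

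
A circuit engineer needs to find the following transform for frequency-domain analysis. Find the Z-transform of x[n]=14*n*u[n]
Z{n*u[n]} = z/(z-1)^2
By linearity: Z{14*n*u[n]} = 14z/(z-1)^2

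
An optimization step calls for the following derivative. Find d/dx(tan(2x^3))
Chain rule: d/dx[tan(u)]=sec²(u)·u' where u=2x^3
u'=6x^2

Answer: 6x^2·sec²(2x^3)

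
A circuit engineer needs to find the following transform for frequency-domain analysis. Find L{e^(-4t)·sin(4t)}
First shifting: L{e^(at)f(t)} = F(s-a)
L{sin(4t)} = 4/(s² + 16)
Shift: 4/((s + 4)² + 16)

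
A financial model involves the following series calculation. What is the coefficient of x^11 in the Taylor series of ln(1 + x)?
ln(1+x)=Σ (-1)^(n+1) x^n/n
Coefficient of x^11=(-1)^12/11=1/11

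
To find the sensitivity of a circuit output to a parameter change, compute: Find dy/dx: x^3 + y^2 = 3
Differentiate: 3x^2+2y·(dy/dx)=0
dy/dx=-3x^2/(2y)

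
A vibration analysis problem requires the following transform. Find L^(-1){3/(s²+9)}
L^(-1){w/(s²+w²)}=sin(wt)
Here w=3

Answer: sin(3t)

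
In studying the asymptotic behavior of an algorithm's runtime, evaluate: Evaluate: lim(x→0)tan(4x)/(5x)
tan(u) ≈ u for small u:
tan(4x)/(5x) ≈ 4x/(5x)=4/5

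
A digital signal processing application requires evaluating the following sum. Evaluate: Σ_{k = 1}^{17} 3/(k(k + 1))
Partial fractions: 3/(k(k+1))=3/k - 3/(k+1)
Telescoping sum: 3(1-1/18)=3·17/18

Answer: 17/6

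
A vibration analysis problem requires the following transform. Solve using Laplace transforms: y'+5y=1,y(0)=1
Take L of both sides: sY(s) - 1 + 5Y(s)=1/s
Y(s)(s + 5)=1/s + 1
Y(s)=1/(s(s + 5)) + 1/(s + 5)
Partial fractions: 1/(s(s + 5))=(1/5)/s - (1/5)/(s + 5)
So Y(s)=(1/5)/s + (4/5)/(s + 5)
Inverse transform (L^(-1){1/s}=1, L^(-1){1/(s + 5)}=e^(-5t)):

Answer: y(t)=1/5 + (4/5)·e^(-5t)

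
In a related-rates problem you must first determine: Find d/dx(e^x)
Chain rule: d/dx[e^u] = e^u · u' where u = x
u' = 1

Answer: 1·e^x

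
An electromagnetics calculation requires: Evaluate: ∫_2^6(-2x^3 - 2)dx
Step 1: Find antiderivative F(x) = (-1/2)x^4-2x
Step 2: F(6) - F(2) = -660 - (-12) = -648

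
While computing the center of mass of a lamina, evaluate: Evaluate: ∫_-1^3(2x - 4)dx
Step 1: Find antiderivative F(x)=x^2 - 4x
Step 2: F(3) - F(-1)=-3 - (5)=-8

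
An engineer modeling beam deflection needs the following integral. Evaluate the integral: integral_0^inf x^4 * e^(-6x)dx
This is a Gamma integral. Substitute u = 6x (du = 6 dx):
integral_0^inf x^4*e^(-6x) dx = (1/6^5) integral_0^inf u^4*e^(-u) du
= Gamma(5)/6^5 = 4!/6^5 = 24/7776

Answer: 1/324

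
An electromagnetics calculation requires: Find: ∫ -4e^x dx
Since d/dx[e^x]=+e^x, we get -4e^x+C

Answer: -4e^x+C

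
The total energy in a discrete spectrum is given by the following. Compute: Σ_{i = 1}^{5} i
Using formula: Σ i^1 = n(n + 1)/2 = 5·6/2 = 15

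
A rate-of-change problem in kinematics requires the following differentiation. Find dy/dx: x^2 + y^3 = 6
Differentiate: 2x+3y^2·(dy/dx) = 0
dy/dx = -2x/(3y^2)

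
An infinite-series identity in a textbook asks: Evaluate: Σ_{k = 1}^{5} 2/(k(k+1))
Partial fractions: 2/(k(k+1))=2/k - 2/(k+1)
Telescoping sum: 2(1-1/6)=2·5/6

Answer: 5/3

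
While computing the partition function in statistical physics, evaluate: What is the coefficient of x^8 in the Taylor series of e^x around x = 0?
Taylor series of e^x=Σ x^n/n!
Coefficient of x^8=1/8!=1/40320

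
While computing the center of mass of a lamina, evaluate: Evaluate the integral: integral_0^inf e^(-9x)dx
integral_0^inf e^(-9x) dx = [-1/9*e^(-9x)]_0^inf
= 0 - (-1/9) = 1/9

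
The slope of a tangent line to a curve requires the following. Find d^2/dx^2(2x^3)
Apply power rule 2 times:
d^1: 6x^2
d^2: 12x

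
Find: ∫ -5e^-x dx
Since d/dx[e^-x]=- e^-x, we get 5e^-x+C

Answer: 5e^-x+C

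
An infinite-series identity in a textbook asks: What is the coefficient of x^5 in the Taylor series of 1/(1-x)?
1/(1-x)=Σ x^n for |x|<1
All coefficients are 1

Answer: 1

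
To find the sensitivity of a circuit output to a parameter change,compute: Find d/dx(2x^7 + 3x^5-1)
Power rule: d/dx(ax^n)=n·a·x^(n-1)
Term by term: 14·x^6+15·x^4

Answer: 14x^6+15x^4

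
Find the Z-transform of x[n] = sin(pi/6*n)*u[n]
Z{sin(w0*n)*u[n]}=z*sin(w0)/(z^2-2z*cos(w0)+1)
With w0=pi/6: X(z)=z*sin(pi/6)/(z^2-2z*cos(pi/6)+1)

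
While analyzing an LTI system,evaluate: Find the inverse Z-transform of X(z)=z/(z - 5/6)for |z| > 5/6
Standard pair: z/(z-a) <-> a^n * u[n] for causal signals
With a = 5/6: x[n] = (5/6)^n * u[n]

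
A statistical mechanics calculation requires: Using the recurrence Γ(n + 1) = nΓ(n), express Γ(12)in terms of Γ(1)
Γ(12)=11Γ(11)=11·10Γ(10)=...=11!·Γ(1)=39916800·Γ(1)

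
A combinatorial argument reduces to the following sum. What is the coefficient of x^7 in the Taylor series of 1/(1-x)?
1/(1-x) = Σ x^n for |x|<1
All coefficients are 1

Answer: 1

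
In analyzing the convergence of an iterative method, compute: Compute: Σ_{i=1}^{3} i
Using formula: Σ i^1=n(n+1)/2=3·4/2=6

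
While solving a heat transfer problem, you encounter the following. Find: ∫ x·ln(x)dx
By parts: u=ln(x), dv=x dx
du=1/x dx, v=x^2/2
=x^2·ln(x)/2 - ∫ x/2 dx
=x^2·ln(x)/2 - x^2/4+C

Answer: x^2(ln(x)/2-1/4)+C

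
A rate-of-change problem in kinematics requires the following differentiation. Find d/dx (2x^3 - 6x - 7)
Power rule: d/dx(ax^n)=n·a·x^(n-1)
Term by term: 6·x^2-6

Answer: 6x^2-6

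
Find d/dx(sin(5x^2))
Chain rule: d/dx[sin(u)]=cos(u)·u' where u=5x^2
u'=10x

Answer: 10x·cos(5x^2)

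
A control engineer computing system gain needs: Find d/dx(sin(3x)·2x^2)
Product rule: (fg)'=f'g + fg'
f=sin(3x), f'=3·cos(3x)
g=2x^2, g'=4x

Answer: 6·cos(3x)·x^2 + 4·sin(3x)·x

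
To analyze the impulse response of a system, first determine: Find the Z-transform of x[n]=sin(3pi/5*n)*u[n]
Z{sin(w0 * n) * u[n]} = z * sin(w0)/(z^2 - 2z * cos(w0) + 1)
With w0 = 3pi/5: X(z) = z * sin(3pi/5)/(z^2 - 2z * cos(3pi/5) + 1)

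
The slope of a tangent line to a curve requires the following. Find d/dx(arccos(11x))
d/dx[arccos(u)] = -u'/√(1-u²), u = 11x, u' = 11

Answer: -11/√(1-121x²)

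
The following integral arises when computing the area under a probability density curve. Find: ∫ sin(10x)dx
Using substitution u=10x: ∫ sin(u) du/10=-cos(u)/10 + C

Answer: (-1/10)cos(10x) + C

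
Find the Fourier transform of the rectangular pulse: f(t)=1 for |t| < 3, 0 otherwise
F(omega)=integral from -3 to 3 of e^(-j * omega * t) dt
=2 * sin(3 * omega)/omega=6 * sinc(3 * omega/pi)

Answer: 2 * sin(3 * omega)/omega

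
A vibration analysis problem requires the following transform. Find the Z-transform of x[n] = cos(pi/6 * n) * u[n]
Z{cos(w0 * n) * u[n]}=z(z - cos(w0))/(z^2-2z * cos(w0)+1)
With w0=pi/6: X(z)=z(z - cos(pi/6))/(z^2-2z * cos(pi/6)+1)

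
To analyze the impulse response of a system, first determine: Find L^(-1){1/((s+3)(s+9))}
Partial fractions: 1/((s+3)(s+9)) = A/(s+3)+B/(s+9)
Cover-up: A = 1/(s+9)|_{s = -3} = 1/6; B = 1/(s+3)|_{s = -9} = -1/6
L^(-1) = (1/6)e^(-3t) - (1/6)e^(-9t)

Answer: (1/6)(e^(-3t) - e^(-9t))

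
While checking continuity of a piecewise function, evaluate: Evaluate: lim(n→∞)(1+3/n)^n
This is the definition of e^3: lim(1 + 3/n)^n=e^3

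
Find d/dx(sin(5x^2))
Chain rule: d/dx[sin(u)] = cos(u)·u' where u = 5x^2
u' = 10x

Answer: 10x·cos(5x^2)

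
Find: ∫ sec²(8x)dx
Since d/dx[tan(8x)]=8sec²(8x), integral=tan(8x)/8 + C

Answer: (1/8)tan(8x) + C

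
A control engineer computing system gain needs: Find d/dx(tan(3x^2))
Chain rule: d/dx[tan(u)] = sec²(u)·u' where u = 3x^2
u' = 6x

Answer: 6x·sec²(3x^2)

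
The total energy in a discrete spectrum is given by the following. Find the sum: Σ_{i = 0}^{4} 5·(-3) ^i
Geometric series: S=a(1 - r^n)/(1 - r)
a=5, r=-3, n=5
S=5(1+243)/4=305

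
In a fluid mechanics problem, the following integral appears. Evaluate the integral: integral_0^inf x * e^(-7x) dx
This is a Gamma integral. Substitute u = 7x (du = 7 dx):
integral_0^inf x * e^(-7x) dx = (1/7^2) integral_0^inf u^1 * e^(-u) du
= Gamma(2)/7^2 = 1!/7^2 = 1/49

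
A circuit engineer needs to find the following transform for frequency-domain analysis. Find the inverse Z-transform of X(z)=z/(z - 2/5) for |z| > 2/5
Standard pair: z/(z-a) <-> a^n * u[n] for causal signals
With a=2/5: x[n]=(2/5)^n * u[n]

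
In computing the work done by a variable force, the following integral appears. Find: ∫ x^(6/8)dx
Power rule: ∫ x^(3/4) dx = x^(7/4)/(7/4) + C

Answer: (4/7)·x^(7/4) + C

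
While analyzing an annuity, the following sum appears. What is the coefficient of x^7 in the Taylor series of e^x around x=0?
Taylor series of e^x = Σ x^n/n!
Coefficient of x^7 = 1/7! = 1/5040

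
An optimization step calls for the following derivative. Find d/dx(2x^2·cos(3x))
Product rule: (fg)' = f'g+fg'
f = 2x^2, f' = 4x
g = cos(3x), g' = -3·sin(3x)

Answer: 4x·cos(3x)-6x^2·sin(3x)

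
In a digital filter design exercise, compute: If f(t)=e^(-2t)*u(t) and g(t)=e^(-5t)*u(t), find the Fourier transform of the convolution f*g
By the convolution theorem: F{f * g}=F(omega) * G(omega)
F(omega)=1/(2 + j * omega), G(omega)=1/(5 + j * omega)
F{f * g}=1/((2 + j * omega)(5 + j * omega))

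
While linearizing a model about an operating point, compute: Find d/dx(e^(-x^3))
Chain rule: d/dx[e^u] = e^u · u' where u = -x^3
u' = -3x^2

Answer: -3x^2·e^(-x^3)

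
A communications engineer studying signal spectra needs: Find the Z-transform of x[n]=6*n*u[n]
Z{n*u[n]}=z/(z-1)^2
By linearity: Z{6*n*u[n]}=6z/(z-1)^2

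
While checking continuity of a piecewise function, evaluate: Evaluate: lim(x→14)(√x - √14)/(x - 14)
Multiply by conjugate (√x+√14)/(√x+√14):
=(x - 14)/((x - 14)(√x+√14))=1/(√x+√14)
As x → 14: 1/(2√14)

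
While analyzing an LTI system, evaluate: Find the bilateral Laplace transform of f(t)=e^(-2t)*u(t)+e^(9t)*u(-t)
For e^(-2t)*u(t): L = 1/(s+2), Re(s) > -2
For e^(9t)*u(-t): L = -1/(s-9), Re(s) < 9
Combined: F(s) = 1/(s+2)-1/(s-9), -2 < Re(s) < 9

Answer: 1/(s+2)-1/(s-9), ROC: -2 < Re(s) < 9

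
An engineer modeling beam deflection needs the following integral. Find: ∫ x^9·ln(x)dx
By parts: u=ln(x), dv=x^9 dx
du=1/x dx, v=x^10/10
=x^10·ln(x)/10 - ∫ x^9/10 dx
=x^10·ln(x)/10 - x^10/100+C

Answer: x^10(ln(x)/10-1/100)+C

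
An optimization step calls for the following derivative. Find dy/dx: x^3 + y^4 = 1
Differentiate: 3x^2+4y^3·(dy/dx) = 0
dy/dx = -3x^2/(4y^3)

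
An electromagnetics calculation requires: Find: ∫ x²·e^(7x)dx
Integration by parts twice:
First: u = x², dv = e^(7x) dx => x²e^(7x)/7 - (2/7)∫ xe^(7x) dx
Second (∫ xe^(7x) dx): xe^(7x)/7 - e^(7x)/49
Combining: e^(7x)(x²/7 - 2x/49 + 2/343) + C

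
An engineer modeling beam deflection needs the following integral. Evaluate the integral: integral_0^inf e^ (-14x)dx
integral_0^inf e^(-14x) dx = [-1/14 * e^(-14x)]_0^inf
= 0 - (-1/14) = 1/14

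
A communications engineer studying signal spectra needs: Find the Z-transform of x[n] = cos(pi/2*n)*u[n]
Z{cos(w0*n)*u[n]} = z(z - cos(w0))/(z^2-2z*cos(w0)+1)
With w0 = pi/2: X(z) = z(z - cos(pi/2))/(z^2-2z*cos(pi/2)+1)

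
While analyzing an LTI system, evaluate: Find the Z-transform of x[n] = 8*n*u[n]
Z{n * u[n]}=z/(z-1)^2
By linearity: Z{8 * n * u[n]}=8z/(z-1)^2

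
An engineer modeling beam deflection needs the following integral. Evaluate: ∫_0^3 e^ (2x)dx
Antiderivative: (1/2)e^(2x)
Evaluate: (1/2)(e^6 - 1)

Answer: (e^6 - 1)/2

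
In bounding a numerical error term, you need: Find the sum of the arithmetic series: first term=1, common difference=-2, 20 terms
Last term: a_n=1+(20-1)·-2=-37
Sum=n(a_1+a_n)/2=20(1+(-37))/2=-360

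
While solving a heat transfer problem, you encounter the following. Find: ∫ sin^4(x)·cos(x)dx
Let u=sin(x), du=cos(x) dx
∫ u^4 du=u^5/5 + C

Answer: sin^5(x)/5 + C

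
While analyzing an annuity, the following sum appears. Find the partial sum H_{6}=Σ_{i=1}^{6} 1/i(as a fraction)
H_6=1+1/2+1/3+...+1/6
=49/20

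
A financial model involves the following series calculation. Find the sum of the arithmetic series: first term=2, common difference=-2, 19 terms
Last term: a_n = 2+(19-1)·-2 = -34
Sum = n(a_1+a_n)/2 = 19(2+(-34))/2 = -304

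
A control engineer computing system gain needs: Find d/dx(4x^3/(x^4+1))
Quotient rule: (f/g)' = (f'g - fg')/g²
f = 4x^3, f' = 12x^2
g = x^4+1, g' = 4x^3

Answer: (12x^2·(x^4+1)-16x^6)/(x^4+1)²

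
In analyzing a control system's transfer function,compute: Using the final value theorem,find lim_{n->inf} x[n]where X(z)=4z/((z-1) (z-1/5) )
Final value theorem: lim x[n]=lim_{z->1} (z-1) * X(z)
(z-1) * X(z)=4z/(z-1/5)
As z->1: 4/(1 - 1/5)=4/(4/5)=5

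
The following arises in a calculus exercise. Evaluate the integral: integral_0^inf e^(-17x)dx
integral_0^inf e^(-17x) dx = [-1/17 * e^(-17x)]_0^inf
= 0 - (-1/17) = 1/17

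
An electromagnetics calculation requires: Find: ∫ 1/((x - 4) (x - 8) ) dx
Partial fractions: 1/((x-4)(x-8)) = A/(x-4)+B/(x-8)
A = -1/4, B = 1/4
∫ [-1/4· 1/(x-4)+1/4· 1/(x-8)] dx
= (1/4)[ln|x-8| - ln|x-4|]+C

Answer: (1/4)·ln|(x-8)/(x-4)|+C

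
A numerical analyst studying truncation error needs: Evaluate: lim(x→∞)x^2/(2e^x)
Apply L'Hôpital 2 times (∞/∞ each time):
Eventually get 2!/(2e^x) → 0

Answer: 0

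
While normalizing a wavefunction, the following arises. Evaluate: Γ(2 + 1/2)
Γ(n + 1/2) = (2n)!√π/(4^n·n!)
= 24√π/(16·2) = (3/4)·√π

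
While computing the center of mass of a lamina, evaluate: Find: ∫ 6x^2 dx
Using power rule: ∫ 6x^2 dx = 6/3 x^3+C = 2x^3+C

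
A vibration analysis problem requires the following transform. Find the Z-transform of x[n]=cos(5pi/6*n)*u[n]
Z{cos(w0*n)*u[n]} = z(z - cos(w0))/(z^2-2z*cos(w0)+1)
With w0 = 5pi/6: X(z) = z(z - cos(5pi/6))/(z^2-2z*cos(5pi/6)+1)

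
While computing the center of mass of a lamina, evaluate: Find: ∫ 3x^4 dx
Using power rule: ∫ 3x^4 dx=3/5 x^5 + C=(3/5)x^5 + C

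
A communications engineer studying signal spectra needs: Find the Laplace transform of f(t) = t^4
L{t^n} = n!/s^(n+1)
L{t^4} = 4!/s^5 = 24/s^5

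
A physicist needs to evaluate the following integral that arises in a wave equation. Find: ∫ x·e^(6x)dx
Integration by parts: u = x, dv = e^(6x) dx
du = dx, v = e^(6x)/6
= x·e^(6x)/6 - ∫ e^(6x)/6 dx
= x·e^(6x)/6 - e^(6x)/36 + C

Answer: e^(6x)(x/6 - 1/36) + C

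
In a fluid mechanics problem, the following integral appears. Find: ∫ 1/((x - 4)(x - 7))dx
Partial fractions: 1/((x-4)(x-7))=A/(x-4) + B/(x-7)
A=-1/3, B=1/3
∫ [-1/3· 1/(x-4) + 1/3· 1/(x-7)] dx
=(1/3)[ln|x-7| - ln|x-4|] + C

Answer: (1/3)·ln|(x-7)/(x-4)| + C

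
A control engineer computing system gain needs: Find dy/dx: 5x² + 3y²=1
Differentiate: 10x+6y·(dy/dx)=0
dy/dx=-10x/(6y)=-(5/3)·(x/y)

Answer: dy/dx=-(5/3)·(x/y)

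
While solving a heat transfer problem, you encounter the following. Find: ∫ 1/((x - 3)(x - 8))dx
Partial fractions: 1/((x-3)(x-8))=A/(x-3)+B/(x-8)
A=-1/5, B=1/5
∫ [-1/5· 1/(x-3)+1/5· 1/(x-8)] dx
=(1/5)[ln|x-8| - ln|x-3|]+C

Answer: (1/5)·ln|(x-8)/(x-3)|+C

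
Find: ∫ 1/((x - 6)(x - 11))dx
Partial fractions: 1/((x-6)(x-11))=A/(x-6)+B/(x-11)
A=-1/5, B=1/5
∫ [-1/5· 1/(x-6)+1/5· 1/(x-11)] dx
=(1/5)[ln|x-11| - ln|x-6|]+C

Answer: (1/5)·ln|(x-11)/(x-6)|+C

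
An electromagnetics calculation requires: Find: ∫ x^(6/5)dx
Power rule: ∫ x^(6/5) dx=x^(11/5)/(11/5) + C

Answer: (5/11)·x^(11/5) + C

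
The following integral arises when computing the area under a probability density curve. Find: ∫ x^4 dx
Using power rule: ∫ x^4 dx=1/5 x^5+C=(1/5)x^5+C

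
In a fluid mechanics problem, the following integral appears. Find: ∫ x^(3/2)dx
Power rule: ∫ x^(3/2) dx = x^(5/2)/(5/2)+C

Answer: (2/5)·x^(5/2)+C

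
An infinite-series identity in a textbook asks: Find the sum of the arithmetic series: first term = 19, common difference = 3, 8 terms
Last term: a_n = 19 + (8 - 1)·3 = 40
Sum = n(a_1 + a_n)/2 = 8(19 + 40)/2 = 236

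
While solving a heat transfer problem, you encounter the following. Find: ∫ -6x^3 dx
Using power rule: ∫ -6x^3 dx=-6/4 x^4+C=(-3/2)x^4+C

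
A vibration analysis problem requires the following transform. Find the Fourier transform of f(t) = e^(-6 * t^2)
The Fourier transform of a Gaussian e^(-a * t^2) is sqrt(pi/a) * e^(-omega^2/(4a)).
With a = 6: F(omega) = sqrt(pi/6) * e^(-omega^2/24)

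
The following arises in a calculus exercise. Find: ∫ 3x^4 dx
Using power rule: ∫ 3x^4 dx=3/5 x^5+C=(3/5)x^5+C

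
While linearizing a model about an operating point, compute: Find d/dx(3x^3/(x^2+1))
Quotient rule: (f/g)'=(f'g - fg')/g²
f=3x^3, f'=9x^2
g=x^2 + 1, g'=2x

Answer: (9x^2·(x^2 + 1) - 6x^4)/(x^2 + 1)²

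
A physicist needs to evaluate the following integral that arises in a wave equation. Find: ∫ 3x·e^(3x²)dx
Let u = 3x², du = 6x dx
∫ (1/2)e^u du = e^u/2+C

Answer: e^(3x²)/2+C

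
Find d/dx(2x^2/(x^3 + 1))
Quotient rule: (f/g)' = (f'g - fg')/g²
f = 2x^2, f' = 4x
g = x^3+1, g' = 3x^2

Answer: (4x·(x^3+1)-6x^4)/(x^3+1)²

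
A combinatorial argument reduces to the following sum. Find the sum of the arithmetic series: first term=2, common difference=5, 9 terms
Last term: a_n=2 + (9 - 1)·5=42
Sum=n(a_1 + a_n)/2=9(2 + 42)/2=198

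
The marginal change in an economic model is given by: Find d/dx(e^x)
Chain rule: d/dx[e^u] = e^u · u' where u = x
u' = 1

Answer: 1·e^x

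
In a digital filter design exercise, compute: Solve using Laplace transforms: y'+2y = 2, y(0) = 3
Take L of both sides: sY(s) - 3 + 2Y(s) = 2/s
Y(s)(s + 2) = 2/s + 3
Y(s) = 2/(s(s + 2)) + 3/(s + 2)
Partial fractions: 2/(s(s + 2)) = 1/s - 1/(s + 2)
So Y(s) = 1/s + 2/(s + 2)
Inverse transform (L^(-1){1/s} = 1, L^(-1){1/(s + 2)} = e^(-2t)):

Answer: y(t) = 1 + 2·e^(-2t)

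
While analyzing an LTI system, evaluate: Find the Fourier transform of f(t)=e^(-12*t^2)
The Fourier transform of a Gaussian e^(-a * t^2) is sqrt(pi/a) * e^(-omega^2/(4a)).
With a=12: F(omega)=sqrt(pi/12) * e^(-omega^2/48)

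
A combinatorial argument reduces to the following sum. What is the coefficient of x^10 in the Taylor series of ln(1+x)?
ln(1 + x) = Σ (-1)^(n + 1) x^n/n
Coefficient of x^10 = (-1)^11/10 = -1/10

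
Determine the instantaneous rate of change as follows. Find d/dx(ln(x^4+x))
Chain rule: d/dx[ln(u)]=u'/u where u=x^4 + x
u'=4x^3 + 1

Answer: (4x^3 + 1)/(x^4 + x)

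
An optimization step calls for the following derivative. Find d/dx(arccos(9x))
d/dx[arccos(u)] = -u'/√(1-u²), u = 9x, u' = 9

Answer: -9/√(1-81x²)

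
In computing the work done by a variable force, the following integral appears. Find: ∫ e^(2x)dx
Since d/dx[e^(2x)] = 2e^(2x), we get 1/2 e^(2x)+C

Answer: (1/2)e^(2x)+C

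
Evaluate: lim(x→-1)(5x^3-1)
Polynomial is continuous, so substitute x = -1:
5·(-1)^3 - 1 = -6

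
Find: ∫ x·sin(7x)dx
By parts: u = x, dv = sin(7x) dx
du = dx, v = -cos(7x)/7
= -x·cos(7x)/7 + sin(7x)/7² + C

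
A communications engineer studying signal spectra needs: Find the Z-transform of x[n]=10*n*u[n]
Z{n*u[n]}=z/(z-1)^2
By linearity: Z{10*n*u[n]}=10z/(z-1)^2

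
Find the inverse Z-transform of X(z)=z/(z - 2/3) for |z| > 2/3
Standard pair: z/(z-a) <-> a^n * u[n] for causal signals
With a=2/3: x[n]=(2/3)^n * u[n]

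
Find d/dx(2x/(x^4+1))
Quotient rule: (f/g)'=(f'g - fg')/g²
f=2x, f'=2
g=x^4 + 1, g'=4x^3

Answer: (2·(x^4 + 1) - 8x^4)/(x^4 + 1)²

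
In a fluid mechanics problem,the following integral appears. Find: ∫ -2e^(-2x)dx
Since d/dx[e^(-2x)]=-2e^(-2x), we get 1 e^(-2x) + C

Answer: e^(-2x) + C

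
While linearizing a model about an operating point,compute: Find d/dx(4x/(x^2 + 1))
Quotient rule: (f/g)' = (f'g - fg')/g²
f = 4x, f' = 4
g = x^2+1, g' = 2x

Answer: (4·(x^2+1)-8x^2)/(x^2+1)²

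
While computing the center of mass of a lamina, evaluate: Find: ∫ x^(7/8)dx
Power rule: ∫ x^(7/8) dx=x^(15/8)/(15/8)+C

Answer: (8/15)·x^(15/8)+C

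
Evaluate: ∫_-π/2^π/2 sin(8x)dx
Antiderivative: -cos(8x)/8
Evaluate at bounds: [-cos(8·π/2)/8] - [-cos(8·-π/2)/8]
= (-(1) + (1))/8 = 0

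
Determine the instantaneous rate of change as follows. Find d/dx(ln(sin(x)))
Chain rule: d/dx[ln(u)]=u'/u where u=sin(x)
u'=cos(x)

Answer: (cos(x))/(sin(x))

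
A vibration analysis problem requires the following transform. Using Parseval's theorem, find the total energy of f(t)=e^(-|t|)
Parseval's theorem: E=integral |f(t)|^2 dt=(1/2pi) integral |F(omega)|^2 domega
E=integral_{-inf}^{inf} e^(-2|t|) dt=2*integral_0^inf e^(-2t) dt=2/(2*1)=1/1

Answer: 1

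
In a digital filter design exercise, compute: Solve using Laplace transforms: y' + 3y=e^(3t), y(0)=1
Take L: sY - 1+3Y=1/(s-3)
Y(s+3)=1/(s-3)+1
Y=1/((s-3)(s+3))+1/(s+3)
Partial fractions: 1/((s-3)(s+3))=(1/6)/(s-3) - (1/6)/(s+3)
So Y=(1/6)/(s-3)+(5/6)/(s+3)
Inverse Laplace transform (L^(-1){1/(s-3)}=e^(3t), L^(-1){1/(s+3)}=e^(-3t)):

Answer: y(t)=(1/6)·e^(3t)+(5/6)·e^(-3t)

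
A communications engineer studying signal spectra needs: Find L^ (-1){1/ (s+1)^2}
L^(-1){1/(s-a)^n} = t^(n-1)·e^(at)/(n-1)!
Here a = -1, n = 2: t^1·e^(-t)/1

Answer: t·e^(-t)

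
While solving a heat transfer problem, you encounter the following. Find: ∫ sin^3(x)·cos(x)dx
Let u = sin(x), du = cos(x) dx
∫ u^3 du = u^4/4 + C

Answer: sin^4(x)/4 + C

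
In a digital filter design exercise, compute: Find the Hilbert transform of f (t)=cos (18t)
The Hilbert transform shifts each frequency component by -pi/2.
H{cos(wt)}=sin(wt)
With w=18: H{cos(18t)}=sin(18t)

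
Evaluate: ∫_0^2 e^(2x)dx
Antiderivative: (1/2)e^(2x)
Evaluate: (1/2)(e^4-1)

Answer: (e^4-1)/2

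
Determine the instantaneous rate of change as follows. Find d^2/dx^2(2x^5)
Apply power rule 2 times:
d^1: 10x^4
d^2: 40x^3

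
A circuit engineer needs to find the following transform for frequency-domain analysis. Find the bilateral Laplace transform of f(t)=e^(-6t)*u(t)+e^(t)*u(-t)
For e^(-6t) * u(t): L = 1/(s+6), Re(s) > -6
For e^(t) * u(-t): L = -1/(s-1), Re(s) < 1
Combined: F(s) = 1/(s+6)-1/(s-1), -6 < Re(s) < 1

Answer: 1/(s+6)-1/(s-1), ROC: -6 < Re(s) < 1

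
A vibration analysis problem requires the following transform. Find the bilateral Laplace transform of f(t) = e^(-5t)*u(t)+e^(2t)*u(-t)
For e^(-5t)*u(t): L = 1/(s+5), Re(s) > -5
For e^(2t)*u(-t): L = -1/(s-2), Re(s) < 2
Combined: F(s) = 1/(s+5)-1/(s-2), -5 < Re(s) < 2

Answer: 1/(s+5)-1/(s-2), ROC: -5 < Re(s) < 2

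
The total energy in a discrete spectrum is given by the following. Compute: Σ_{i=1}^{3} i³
Using formula: Σ i^3=[n(n + 1)/2]²=[3·4/2]²=36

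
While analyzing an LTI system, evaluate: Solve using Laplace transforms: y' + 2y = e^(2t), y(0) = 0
Take L: sY - 0+2Y=1/(s-2)
Y(s+2)=1/(s-2)+0
Y=1/((s-2)(s+2))+0/(s+2)
Partial fractions: 1/((s-2)(s+2))=(1/4)/(s-2) - (1/4)/(s+2)
So Y=(1/4)/(s-2) - (1/4)/(s+2)
Inverse Laplace transform (L^(-1){1/(s-2)}=e^(2t), L^(-1){1/(s+2)}=e^(-2t)):

Answer: y(t)=(1/4)·e^(2t) - (1/4)·e^(-2t)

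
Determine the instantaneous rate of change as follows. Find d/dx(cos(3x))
Chain rule: d/dx[cos(u)]=-sin(u)·u' where u=3x
u'=3

Answer: -3·sin(3x)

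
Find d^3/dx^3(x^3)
Apply power rule 3 times:
d^1: 3x^2
d^2: 6x
d^3: 6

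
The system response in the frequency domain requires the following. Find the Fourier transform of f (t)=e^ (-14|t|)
Using the standard pair: F{e^(-a|t|)} = 2a/(a^2 + omega^2)
With a = 14: F(omega) = 28/(196 + omega^2)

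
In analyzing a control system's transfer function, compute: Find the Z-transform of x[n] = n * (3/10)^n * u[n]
Using the property Z{n * a^n * u[n]} = az/(z-a)^2
With a = 3/10: X(z) = (3/10)z/(z - 3/10)^2, |z| > 3/10

Answer: (3/10)z/(z - 3/10)^2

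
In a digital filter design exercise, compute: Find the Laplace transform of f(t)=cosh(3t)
L{cosh(at)}=s/(s²-a²)
L{cosh(3t)}=s/(s²-9)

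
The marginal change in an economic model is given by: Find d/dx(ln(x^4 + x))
Chain rule: d/dx[ln(u)]=u'/u where u=x^4+x
u'=4x^3+1

Answer: (4x^3+1)/(x^4+x)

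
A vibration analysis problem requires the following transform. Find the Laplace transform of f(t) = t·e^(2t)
L{t·e^(at)} = 1/(s-a)²
L{t·e^(2t)} = 1/(s-2)²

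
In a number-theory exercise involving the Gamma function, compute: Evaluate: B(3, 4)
B(x,y)=Γ(x)Γ(y)/Γ(x+y)=(x-1)!(y-1)!/(x+y-1)!
B(3,4)=2!·3!/6!=1/60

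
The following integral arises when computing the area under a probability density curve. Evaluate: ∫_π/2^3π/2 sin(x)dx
Antiderivative: -cos(x)
Evaluate at bounds: [-cos(1·3π/2)/1] - [-cos(1·π/2)/1]
=(-(0)+(0))/1=0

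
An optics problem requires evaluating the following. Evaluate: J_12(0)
J_n(0) = 0 for all n > 0 (Bessel function of first kind)
J_12(0) = 0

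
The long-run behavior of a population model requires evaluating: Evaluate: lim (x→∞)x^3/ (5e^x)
Apply L'Hôpital 3 times (∞/∞ each time):
Eventually get 3!/(5e^x) → 0

Answer: 0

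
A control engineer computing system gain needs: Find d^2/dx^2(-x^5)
Apply power rule 2 times:
d^1: -5x^4
d^2: -20x^3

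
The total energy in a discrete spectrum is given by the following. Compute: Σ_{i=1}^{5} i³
Using formula: Σ i^3 = [n(n + 1)/2]² = [5·6/2]² = 225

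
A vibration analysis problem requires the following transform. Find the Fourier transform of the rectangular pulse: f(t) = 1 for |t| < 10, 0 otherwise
F(omega)=integral from -10 to 10 of e^(-j*omega*t) dt
=2*sin(10*omega)/omega=20*sinc(10*omega/pi)

Answer: 2*sin(10*omega)/omega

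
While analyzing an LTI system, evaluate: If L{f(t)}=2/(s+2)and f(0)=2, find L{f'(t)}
L{f'(t)}=s·F(s) - f(0)=2s/(s+2)-2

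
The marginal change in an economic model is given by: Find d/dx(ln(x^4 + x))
Chain rule: d/dx[ln(u)] = u'/u where u = x^4 + x
u' = 4x^3 + 1

Answer: (4x^3 + 1)/(x^4 + x)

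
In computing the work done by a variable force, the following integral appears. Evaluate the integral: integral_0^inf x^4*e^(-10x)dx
This is a Gamma integral. Substitute u = 10x (du = 10 dx):
integral_0^inf x^4*e^(-10x) dx = (1/10^5) integral_0^inf u^4*e^(-u) du
= Gamma(5)/10^5 = 4!/10^5 = 24/100000

Answer: 3/12500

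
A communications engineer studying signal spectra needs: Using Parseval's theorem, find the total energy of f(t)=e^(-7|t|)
Parseval's theorem: E = integral |f(t)|^2 dt = (1/2pi) integral |F(omega)|^2 domega
E = integral_{-inf}^{inf} e^(-14|t|) dt = 2 * integral_0^inf e^(-14t) dt = 2/(2 * 7) = 1/7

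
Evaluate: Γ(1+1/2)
Γ(n+1/2) = (2n)!√π/(4^n·n!)
= 2√π/(4·1) = (1/2)·√π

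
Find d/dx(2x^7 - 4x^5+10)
Power rule: d/dx(ax^n) = n·a·x^(n-1)
Term by term: 14·x^6-20·x^4

Answer: 14x^6-20x^4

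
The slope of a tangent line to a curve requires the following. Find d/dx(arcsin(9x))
d/dx[arcsin(u)] = u'/√(1-u²), u = 9x, u' = 9

Answer: 9/√(1 - 81x²)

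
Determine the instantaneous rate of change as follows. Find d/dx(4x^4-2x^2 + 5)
Power rule: d/dx(ax^n)=n·a·x^(n-1)
Term by term: 16·x^3-4·x

Answer: 16x^3-4x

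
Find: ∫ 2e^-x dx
Since d/dx[e^-x]=- e^-x, we get -2e^-x+C

Answer: -2e^-x+C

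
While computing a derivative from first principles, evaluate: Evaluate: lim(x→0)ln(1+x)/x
L'Hôpital (0/0): lim 1/(1 + x) / 1=1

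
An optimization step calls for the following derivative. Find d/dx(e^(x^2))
Chain rule: d/dx[e^u]=e^u · u' where u=x^2
u'=2x

Answer: 2x·e^(x^2)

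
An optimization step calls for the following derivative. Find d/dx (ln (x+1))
Chain rule: d/dx[ln(u)] = u'/u where u = x+1
u' = 1

Answer: (1)/(x+1)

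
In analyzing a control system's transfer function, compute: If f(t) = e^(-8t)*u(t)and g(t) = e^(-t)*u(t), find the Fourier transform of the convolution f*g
By the convolution theorem: F{f * g} = F(omega) * G(omega)
F(omega) = 1/(8+j * omega), G(omega) = 1/(1+j * omega)
F{f * g} = 1/((8+j * omega)(1+j * omega))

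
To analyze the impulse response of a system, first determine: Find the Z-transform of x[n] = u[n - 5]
Using the time-shift property: Z{u[n-5]} = z^(-5) * z/(z-1)
= z^(-4)/(z-1)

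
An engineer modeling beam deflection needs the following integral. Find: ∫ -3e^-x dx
Since d/dx[e^-x] = - e^-x, we get 3e^-x + C

Answer: 3e^-x + C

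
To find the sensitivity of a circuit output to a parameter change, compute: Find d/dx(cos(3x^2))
Chain rule: d/dx[cos(u)]=-sin(u)·u' where u=3x^2
u'=6x

Answer: -6x·sin(3x^2)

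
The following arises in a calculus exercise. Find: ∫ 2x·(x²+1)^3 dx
Let u=x² + 1, du=2x dx
∫ u^3 du=u^4/4 + C

Answer: (x² + 1)^4/4 + C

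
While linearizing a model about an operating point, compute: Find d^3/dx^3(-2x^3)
Apply power rule 3 times:
d^1: -6x^2
d^2: -12x
d^3: -12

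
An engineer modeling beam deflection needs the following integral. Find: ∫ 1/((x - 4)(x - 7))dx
Partial fractions: 1/((x-4)(x-7)) = A/(x-4) + B/(x-7)
A = -1/3, B = 1/3
∫ [-1/3· 1/(x-4) + 1/3· 1/(x-7)] dx
= (1/3)[ln|x-7| - ln|x-4|] + C

Answer: (1/3)·ln|(x-7)/(x-4)| + C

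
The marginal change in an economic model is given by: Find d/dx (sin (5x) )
Chain rule: d/dx[sin(u)]=cos(u)·u' where u=5x
u'=5

Answer: 5·cos(5x)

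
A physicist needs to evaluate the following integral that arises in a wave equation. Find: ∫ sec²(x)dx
Since d/dx[tan(x)]=sec²(x), integral=tan(x)+C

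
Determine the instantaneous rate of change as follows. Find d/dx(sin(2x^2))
Chain rule: d/dx[sin(u)]=cos(u)·u' where u=2x^2
u'=4x

Answer: 4x·cos(2x^2)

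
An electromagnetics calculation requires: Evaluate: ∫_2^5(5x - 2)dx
Step 1: Find antiderivative F(x) = (5/2)x^2-2x
Step 2: F(5) - F(2) = 105/2 - (6) = 93/2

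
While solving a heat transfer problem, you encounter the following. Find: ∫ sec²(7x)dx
Since d/dx[tan(7x)]=7sec²(7x), integral=tan(7x)/7+C

Answer: (1/7)tan(7x)+C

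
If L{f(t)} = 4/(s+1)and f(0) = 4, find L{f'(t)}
L{f'(t)}=s·F(s) - f(0)=4s/(s+1)-4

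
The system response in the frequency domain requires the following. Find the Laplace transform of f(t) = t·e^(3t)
L{t·e^(at)}=1/(s-a)²
L{t·e^(3t)}=1/(s-3)²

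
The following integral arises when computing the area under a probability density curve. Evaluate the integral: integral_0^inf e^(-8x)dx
integral_0^inf e^(-8x) dx = [-1/8*e^(-8x)]_0^inf
= 0 - (-1/8) = 1/8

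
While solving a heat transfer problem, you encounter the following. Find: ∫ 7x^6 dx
Using power rule: ∫ 7x^6 dx=7/7 x^7+C=x^7+C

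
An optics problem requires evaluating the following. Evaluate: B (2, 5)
B(x,y) = Γ(x)Γ(y)/Γ(x + y) = (x-1)!(y-1)!/(x + y-1)!
B(2,5) = 1!·4!/6! = 1/30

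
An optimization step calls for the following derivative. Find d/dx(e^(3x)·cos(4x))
Product rule: (fg)'=f'g + fg'
f=e^(3x), f'=3·e^(3x)
g=cos(4x), g'=-4·sin(4x)

Answer: 3·e^(3x)·cos(4x) - 4·e^(3x)·sin(4x)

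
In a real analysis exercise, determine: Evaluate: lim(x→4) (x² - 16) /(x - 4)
Factor: (x² - 16) = (x-4)(x + 4)
Cancel (x-4): lim(x→4) (x + 4) = 8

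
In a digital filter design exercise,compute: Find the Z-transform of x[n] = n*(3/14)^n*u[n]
Using the property Z{n * a^n * u[n]} = az/(z-a)^2
With a = 3/14: X(z) = (3/14)z/(z - 3/14)^2, |z| > 3/14

Answer: (3/14)z/(z - 3/14)^2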